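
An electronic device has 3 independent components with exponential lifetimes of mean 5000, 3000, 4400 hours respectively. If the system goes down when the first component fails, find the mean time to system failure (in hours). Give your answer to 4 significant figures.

1315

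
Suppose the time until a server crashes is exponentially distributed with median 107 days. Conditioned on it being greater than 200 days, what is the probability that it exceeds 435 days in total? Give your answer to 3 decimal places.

For an exponential, median = ln(2)/λ, so λ = ln 2 / 107 = 0.00647801 per day.
By the memoryless property, P(X > 200+235 | X > 200) = P(X > 235).
P(X > 235) = e^(−1.5223) ≈ 0.218.

0.218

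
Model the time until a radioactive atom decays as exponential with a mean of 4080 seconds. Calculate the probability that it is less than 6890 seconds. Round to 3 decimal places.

The rate is λ = 1/4080 = 0.000245098 per second.
P(X ≤ 6890) = 1 − e^(−λ·6890) = 1 − e^(−1.6887) ≈ 0.815.

0.815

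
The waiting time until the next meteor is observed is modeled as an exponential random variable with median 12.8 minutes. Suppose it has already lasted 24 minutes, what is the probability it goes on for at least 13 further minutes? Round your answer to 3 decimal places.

For an exponential, median = ln(2)/λ, so λ = ln 2 / 12.8 = 0.0541521 per minute.
P(X > s+t | X > s) = e^(−λ(s+t))/e^(−λs) = e^(−λt), independent of s = 24.
P(X > 13) = e^(−0.70398) ≈ 0.495.

0.495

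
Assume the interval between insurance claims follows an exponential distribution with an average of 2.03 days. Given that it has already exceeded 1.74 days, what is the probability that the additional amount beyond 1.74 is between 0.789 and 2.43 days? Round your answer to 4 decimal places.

The rate is λ = 1/2.03 = 0.492611 per day.
Memoryless: the residual past 1.74 is again Exp(λ).
P(0.789 < residual < 2.43) = e^(−λ·0.789) − e^(−λ·2.43) = 0.67796 − 0.30209 ≈ 0.3759.

0.3759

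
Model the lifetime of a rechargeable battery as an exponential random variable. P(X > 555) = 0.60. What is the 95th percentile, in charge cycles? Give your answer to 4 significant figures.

3255

e^(−λ·555) = 0.60 ⇒ λ = −ln(0.60)/555 = 0.000920407.
95th percentile: 1 − e^(−λt) = 0.95, t = −ln(0.05)/λ = 3254.79 charge cycles.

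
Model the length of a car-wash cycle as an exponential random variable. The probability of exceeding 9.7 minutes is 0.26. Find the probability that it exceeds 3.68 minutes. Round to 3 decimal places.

0.600

e^(−λ·9.7) = 0.26 ⇒ λ = −ln(0.26)/9.7 = 0.138874.
P(X > 3.68) = e^(−0.138874·3.68) = e^(−0.51105) ≈ 0.600.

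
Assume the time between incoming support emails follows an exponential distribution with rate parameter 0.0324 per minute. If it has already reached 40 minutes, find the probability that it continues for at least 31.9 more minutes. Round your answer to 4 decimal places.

P(X > s+t | X > s) = e^(−λ(s+t))/e^(−λs) = e^(−λt), independent of s = 40.
P(X > 31.9) = e^(−1.0336) ≈ 0.3557.

0.3557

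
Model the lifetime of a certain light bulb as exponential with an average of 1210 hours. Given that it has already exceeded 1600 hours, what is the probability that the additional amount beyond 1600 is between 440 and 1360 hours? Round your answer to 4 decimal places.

The rate is λ = 1/1210 = 0.000826446 per hour.
Memoryless: the residual past 1600 is again Exp(λ).
P(440 < residual < 1360) = e^(−λ·440) − e^(−λ·1360) = 0.69514 − 0.32499 ≈ 0.3702.

0.3702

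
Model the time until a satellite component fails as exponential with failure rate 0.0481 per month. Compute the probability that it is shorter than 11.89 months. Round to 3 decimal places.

P(X ≤ 11.89) = 1 − e^(−λ·11.89) = 1 − e^(−0.57191) ≈ 0.436.

0.436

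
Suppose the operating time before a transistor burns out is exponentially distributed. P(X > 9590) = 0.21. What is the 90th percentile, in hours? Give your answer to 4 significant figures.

14150

e^(−λ·9590) = 0.21 ⇒ λ = −ln(0.21)/9590 = 0.000162737.
90th percentile: 1 − e^(−λt) = 0.9, t = −ln(0.1)/λ = 14149.1 hours.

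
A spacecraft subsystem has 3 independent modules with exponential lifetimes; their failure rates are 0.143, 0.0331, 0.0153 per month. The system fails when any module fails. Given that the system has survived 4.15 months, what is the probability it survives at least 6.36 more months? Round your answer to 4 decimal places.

0.2960

Time to first failure ~ Exp(Σλ) with Σλ = 0.1914.
By memorylessness, P(T > 4.15+6.36 | T > 4.15) = P(T > 6.36) = e^(−0.1914·6.36) ≈ 0.2960.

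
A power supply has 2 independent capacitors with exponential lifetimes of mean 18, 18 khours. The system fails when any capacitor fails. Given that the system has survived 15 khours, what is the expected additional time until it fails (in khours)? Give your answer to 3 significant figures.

9.00

First-failure rate Σλ = 1/18 + 1/18 = 0.111111.
By memorylessness the expected residual is 1/Σλ = 9 khours, regardless of the 15 already elapsed.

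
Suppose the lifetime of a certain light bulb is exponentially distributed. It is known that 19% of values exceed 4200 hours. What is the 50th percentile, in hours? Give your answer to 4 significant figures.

1753

e^(−λ·4200) = 0.19 ⇒ λ = −ln(0.19)/4200 = 0.000395412.
50th percentile: 1 − e^(−λt) = 0.5, t = −ln(0.5)/λ = 1752.97 hours.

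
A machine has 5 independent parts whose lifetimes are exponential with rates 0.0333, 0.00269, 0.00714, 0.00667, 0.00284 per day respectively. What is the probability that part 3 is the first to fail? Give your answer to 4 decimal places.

0.1356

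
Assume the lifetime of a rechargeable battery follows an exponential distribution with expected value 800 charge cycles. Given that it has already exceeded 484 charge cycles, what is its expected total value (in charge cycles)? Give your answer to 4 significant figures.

1284

The rate is λ = 1/800 = 0.00125 per charge cycle.
By memorylessness, E[X | X > 484] = 484 + 1/λ = 484 + 800 = 1284 charge cycles.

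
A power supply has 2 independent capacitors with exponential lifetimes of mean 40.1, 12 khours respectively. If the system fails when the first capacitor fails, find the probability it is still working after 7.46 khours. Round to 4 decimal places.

The first failure time is exponential with rate Σλ_i = 1/40.1 + 1/12 = 0.108271 per khour.
P(min > 7.46) = e^(−0.108271·7.46) = e^(−0.8077) ≈ 0.4459.

0.4459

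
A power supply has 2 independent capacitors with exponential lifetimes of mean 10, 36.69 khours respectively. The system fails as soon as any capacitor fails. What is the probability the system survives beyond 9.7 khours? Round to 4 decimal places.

0.2910

The first failure time is exponential with rate Σλ_i = 1/10 + 1/36.69 = 0.127255 per khour.
P(min > 9.7) = e^(−0.127255·9.7) = e^(−1.2344) ≈ 0.2910.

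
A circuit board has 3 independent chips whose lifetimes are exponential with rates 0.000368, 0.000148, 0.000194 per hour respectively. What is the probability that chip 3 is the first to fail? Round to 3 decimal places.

The time to first failure is exponential with rate Σλ = 0.000368 + 0.000148 + 0.000194 = 0.00071.
P(chip 3 first) = λ_3/Σλ = 0.000194/0.00071 ≈ 0.273.

0.273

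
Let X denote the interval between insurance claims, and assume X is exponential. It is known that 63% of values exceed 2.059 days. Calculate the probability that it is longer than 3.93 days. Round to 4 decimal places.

0.4140

e^(−λ·2.059) = 0.63 ⇒ λ = −ln(0.63)/2.059 = 0.224398.
P(X > 3.93) = e^(−0.224398·3.93) = e^(−0.88188) ≈ 0.4140.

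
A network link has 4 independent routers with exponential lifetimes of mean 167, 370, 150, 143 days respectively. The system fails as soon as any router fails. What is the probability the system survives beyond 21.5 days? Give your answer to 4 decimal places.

0.6185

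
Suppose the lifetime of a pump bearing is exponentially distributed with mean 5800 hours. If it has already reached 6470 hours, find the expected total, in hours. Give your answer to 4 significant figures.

The rate is λ = 1/5800 = 0.000172414 per hour.
By memorylessness, E[X | X > 6470] = 6470 + 1/λ = 6470 + 5800 = 12270 hours.

12270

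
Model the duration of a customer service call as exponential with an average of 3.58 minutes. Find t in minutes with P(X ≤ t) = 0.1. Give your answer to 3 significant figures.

0.377

The rate is λ = 1/3.58 = 0.27933 per minute.
Set 1 − e^(−λt) = 0.1, so t = −ln(0.9)/λ = 0.10536/0.27933 ≈ 0.377191 minutes.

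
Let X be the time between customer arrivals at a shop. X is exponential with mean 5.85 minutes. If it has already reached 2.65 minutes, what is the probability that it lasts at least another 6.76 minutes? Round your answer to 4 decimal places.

0.3149

The rate is λ = 1/5.85 = 0.17094 per minute.
The exponential is memoryless, so the remaining time is again Exp(λ): the condition X > 2.65 is irrelevant.
P(X > 6.76) = e^(−1.1556) ≈ 0.3149.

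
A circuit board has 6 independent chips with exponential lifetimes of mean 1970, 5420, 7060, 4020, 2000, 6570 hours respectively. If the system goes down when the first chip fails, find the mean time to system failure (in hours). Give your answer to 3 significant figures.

The first failure time is exponential with rate Σλ_i = 1/1970 + 1/5420 + 1/7060 + 1/4020 + 1/2000 + 1/6570 = 0.00173472 per hour.
E[min] = 1/Σλ = 1/0.00173472 = 576.461 hours.

576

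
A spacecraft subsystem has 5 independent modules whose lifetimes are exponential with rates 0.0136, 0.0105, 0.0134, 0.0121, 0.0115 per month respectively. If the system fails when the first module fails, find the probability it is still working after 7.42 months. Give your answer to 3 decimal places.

0.635

The time to first failure is exponential with rate Σλ = 0.0136 + 0.0105 + 0.0134 + 0.0121 + 0.0115 = 0.0611.
P(min > 7.42) = e^(−0.0611·7.42) = e^(−0.45336) ≈ 0.635.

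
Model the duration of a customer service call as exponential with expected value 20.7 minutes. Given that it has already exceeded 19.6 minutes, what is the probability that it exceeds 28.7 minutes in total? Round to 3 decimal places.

0.644

The rate is λ = 1/20.7 = 0.0483092 per minute.
By the memoryless property, P(X > 19.6+9.1 | X > 19.6) = P(X > 9.1).
P(X > 9.1) = e^(−0.43961) ≈ 0.644.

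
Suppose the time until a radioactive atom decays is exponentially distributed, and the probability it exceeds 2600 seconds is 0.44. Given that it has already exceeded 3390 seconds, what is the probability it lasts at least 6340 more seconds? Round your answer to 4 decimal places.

0.1351

From e^(−λ·2600) = 0.44, λ = −ln(0.44)/2600 = 0.000315762.
Memoryless: P(X > 3390+6340 | X > 3390) = P(X > 6340) = e^(−0.000315762·6340) ≈ 0.1351.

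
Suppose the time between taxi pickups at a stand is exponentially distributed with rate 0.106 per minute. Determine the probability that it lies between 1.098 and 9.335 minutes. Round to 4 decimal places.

P(1.098 < X < 9.335) = e^(−λ·1.098) − e^(−λ·9.335) = 0.89013 − 0.37176 ≈ 0.5184.

0.5184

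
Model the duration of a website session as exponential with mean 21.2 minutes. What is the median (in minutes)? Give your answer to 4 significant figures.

The rate is λ = 1/21.2 = 0.0471698 per minute.
Set 1 − e^(−λt) = 0.5, so t = −ln(0.5)/λ = 0.69315/0.0471698 ≈ 14.6947 minutes.

14.69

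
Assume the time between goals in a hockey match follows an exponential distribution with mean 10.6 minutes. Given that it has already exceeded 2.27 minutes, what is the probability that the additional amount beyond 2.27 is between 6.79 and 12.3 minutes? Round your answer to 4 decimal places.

The rate is λ = 1/10.6 = 0.0943396 per minute.
Memoryless: the residual past 2.27 is again Exp(λ).
P(6.79 < residual < 12.3) = e^(−λ·6.79) − e^(−λ·12.3) = 0.52699 − 0.31337 ≈ 0.2136.

0.2136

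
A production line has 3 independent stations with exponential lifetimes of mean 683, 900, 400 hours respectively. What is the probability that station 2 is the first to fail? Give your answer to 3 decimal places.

0.219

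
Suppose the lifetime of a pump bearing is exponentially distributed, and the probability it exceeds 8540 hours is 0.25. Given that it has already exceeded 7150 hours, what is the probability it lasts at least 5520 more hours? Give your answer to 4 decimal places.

From e^(−λ·8540) = 0.25, λ = −ln(0.25)/8540 = 0.00016233.
Memoryless: P(X > 7150+5520 | X > 7150) = P(X > 5520) = e^(−0.00016233·5520) ≈ 0.4082.

0.4082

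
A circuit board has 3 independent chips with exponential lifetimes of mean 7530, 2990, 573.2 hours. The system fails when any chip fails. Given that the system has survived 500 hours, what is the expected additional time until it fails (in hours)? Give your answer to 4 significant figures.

First-failure rate Σλ = 1/7530 + 1/2990 + 1/573.2 = 0.00221184.
By memorylessness the expected residual is 1/Σλ = 452.112 hours, regardless of the 500 already elapsed.

452.1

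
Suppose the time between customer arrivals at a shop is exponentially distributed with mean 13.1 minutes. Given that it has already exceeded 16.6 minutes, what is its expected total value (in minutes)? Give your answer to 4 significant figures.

The rate is λ = 1/13.1 = 0.0763359 per minute.
By memorylessness, E[X | X > 16.6] = 16.6 + 1/λ = 16.6 + 13.1 = 29.7 minutes.

29.70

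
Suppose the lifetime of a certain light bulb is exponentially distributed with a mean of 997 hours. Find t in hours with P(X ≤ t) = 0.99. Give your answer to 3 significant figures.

The rate is λ = 1/997 = 0.00100301 per hour.
Set 1 − e^(−λt) = 0.99, so t = −ln(0.01)/λ = 4.6052/0.00100301 ≈ 4591.35 hours.

4590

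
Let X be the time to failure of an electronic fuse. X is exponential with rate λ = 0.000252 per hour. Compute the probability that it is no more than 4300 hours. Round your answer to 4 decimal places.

0.6616

P(X ≤ 4300) = 1 − e^(−λ·4300) = 1 − e^(−1.0836) ≈ 0.6616.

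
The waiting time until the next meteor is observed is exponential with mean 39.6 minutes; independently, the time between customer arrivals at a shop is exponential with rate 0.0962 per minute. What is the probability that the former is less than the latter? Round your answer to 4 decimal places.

0.2079

λ_1 = 1/39.6 = 0.0252525, λ_2 = 0.0962.
For independent exponentials, P(the former < the latter) = λ_1/(λ_1+λ_2) = 0.0252525/0.121453 ≈ 0.2079.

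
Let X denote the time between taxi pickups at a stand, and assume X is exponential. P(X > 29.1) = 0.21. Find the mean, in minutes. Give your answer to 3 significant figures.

e^(−λ·29.1) = 0.21 ⇒ λ = −ln(0.21)/29.1 = 0.0536305.
Mean = 1/λ = 18.6461 minutes.

18.6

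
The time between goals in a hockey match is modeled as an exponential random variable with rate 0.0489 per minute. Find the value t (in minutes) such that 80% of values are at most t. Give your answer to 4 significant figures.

Set 1 − e^(−λt) = 0.8, so t = −ln(0.2)/λ = 1.6094/0.0489 ≈ 32.9128 minutes.

32.91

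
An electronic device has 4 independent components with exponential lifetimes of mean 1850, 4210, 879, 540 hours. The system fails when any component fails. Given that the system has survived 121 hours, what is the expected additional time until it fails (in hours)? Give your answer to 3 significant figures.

First-failure rate Σλ = 1/1850 + 1/4210 + 1/879 + 1/540 = 0.00376758.
By memorylessness the expected residual is 1/Σλ = 265.422 hours, regardless of the 121 already elapsed.

265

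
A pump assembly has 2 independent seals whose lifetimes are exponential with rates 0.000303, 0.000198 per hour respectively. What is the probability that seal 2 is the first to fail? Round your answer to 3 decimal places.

The time to first failure is exponential with rate Σλ = 0.000303 + 0.000198 = 0.000501.
P(seal 2 first) = λ_2/Σλ = 0.000198/0.000501 ≈ 0.395.

0.395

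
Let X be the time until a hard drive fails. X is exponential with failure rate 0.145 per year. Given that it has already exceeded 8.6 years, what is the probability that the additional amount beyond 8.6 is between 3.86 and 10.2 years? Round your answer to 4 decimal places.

0.3435

Memoryless: the residual past 8.6 is again Exp(λ).
P(3.86 < residual < 10.2) = e^(−λ·3.86) − e^(−λ·10.2) = 0.57138 − 0.22787 ≈ 0.3435.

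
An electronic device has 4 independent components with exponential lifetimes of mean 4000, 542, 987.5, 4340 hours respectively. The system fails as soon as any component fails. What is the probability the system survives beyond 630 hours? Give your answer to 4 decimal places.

0.1221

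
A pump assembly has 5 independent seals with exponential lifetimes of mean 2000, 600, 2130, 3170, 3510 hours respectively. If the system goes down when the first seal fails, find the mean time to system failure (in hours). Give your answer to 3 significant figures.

The first failure time is exponential with rate Σλ_i = 1/2000 + 1/600 + 1/2130 + 1/3170 + 1/3510 = 0.00323651 per hour.
E[min] = 1/Σλ = 1/0.00323651 = 308.975 hours.

309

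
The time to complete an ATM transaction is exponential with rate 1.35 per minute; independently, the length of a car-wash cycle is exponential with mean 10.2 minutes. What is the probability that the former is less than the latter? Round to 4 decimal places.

λ_1 = 1.35, λ_2 = 1/10.2 = 0.0980392.
For independent exponentials, P(the former < the latter) = λ_1/(λ_1+λ_2) = 1.35/1.44804 ≈ 0.9323.

0.9323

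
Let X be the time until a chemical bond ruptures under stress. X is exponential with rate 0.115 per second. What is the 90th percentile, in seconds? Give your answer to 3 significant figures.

20.0

Set 1 − e^(−λt) = 0.9, so t = −ln(0.1)/λ = 2.3026/0.115 ≈ 20.0225 seconds.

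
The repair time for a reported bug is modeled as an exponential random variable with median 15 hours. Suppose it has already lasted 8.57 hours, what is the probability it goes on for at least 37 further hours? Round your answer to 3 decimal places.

0.181

For an exponential, median = ln(2)/λ, so λ = ln 2 / 15 = 0.0462098 per hour.
By the memoryless property, P(X > 8.57+37 | X > 8.57) = P(X > 37).
P(X > 37) = e^(−1.7098) ≈ 0.181.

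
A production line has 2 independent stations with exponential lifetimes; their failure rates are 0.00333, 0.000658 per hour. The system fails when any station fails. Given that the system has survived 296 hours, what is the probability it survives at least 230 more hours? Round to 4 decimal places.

0.3996

Time to first failure ~ Exp(Σλ) with Σλ = 0.003988.
By memorylessness, P(T > 296+230 | T > 296) = P(T > 230) = e^(−0.003988·230) ≈ 0.3996.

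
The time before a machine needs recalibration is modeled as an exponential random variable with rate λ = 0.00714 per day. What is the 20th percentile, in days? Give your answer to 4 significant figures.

31.25

Set 1 − e^(−λt) = 0.2, so t = −ln(0.8)/λ = 0.22314/0.00714 ≈ 31.2526 days.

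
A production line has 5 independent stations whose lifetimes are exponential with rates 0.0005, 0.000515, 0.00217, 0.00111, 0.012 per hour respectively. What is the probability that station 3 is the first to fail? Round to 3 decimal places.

The time to first failure is exponential with rate Σλ = 0.0005 + 0.000515 + 0.00217 + 0.00111 + 0.012 = 0.016295.
P(station 3 first) = λ_3/Σλ = 0.00217/0.016295 ≈ 0.133.

0.133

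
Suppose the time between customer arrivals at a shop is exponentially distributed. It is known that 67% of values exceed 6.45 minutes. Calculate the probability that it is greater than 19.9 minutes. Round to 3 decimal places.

e^(−λ·6.45) = 0.67 ⇒ λ = −ln(0.67)/6.45 = 0.0620895.
P(X > 19.9) = e^(−0.0620895·19.9) = e^(−1.2356) ≈ 0.291.

0.291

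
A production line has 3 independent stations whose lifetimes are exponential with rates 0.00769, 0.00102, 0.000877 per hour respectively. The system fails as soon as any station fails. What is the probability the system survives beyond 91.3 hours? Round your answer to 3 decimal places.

0.417

The time to first failure is exponential with rate Σλ = 0.00769 + 0.00102 + 0.000877 = 0.009587.
P(min > 91.3) = e^(−0.009587·91.3) = e^(−0.87529) ≈ 0.417.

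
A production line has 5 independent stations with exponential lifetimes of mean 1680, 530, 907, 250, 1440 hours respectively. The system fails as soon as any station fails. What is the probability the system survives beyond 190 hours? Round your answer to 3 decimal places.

0.207

The first failure time is exponential with rate Σλ_i = 1/1680 + 1/530 + 1/907 + 1/250 + 1/1440 = 0.00827901 per hour.
P(min > 190) = e^(−0.00827901·190) = e^(−1.573) ≈ 0.207.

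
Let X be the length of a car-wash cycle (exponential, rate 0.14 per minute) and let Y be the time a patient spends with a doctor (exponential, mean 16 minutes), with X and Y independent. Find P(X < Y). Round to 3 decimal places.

0.691

λ_1 = 0.14, λ_2 = 1/16 = 0.0625.
For independent exponentials, P(X < Y) = λ_1/(λ_1+λ_2) = 0.14/0.2025 ≈ 0.691.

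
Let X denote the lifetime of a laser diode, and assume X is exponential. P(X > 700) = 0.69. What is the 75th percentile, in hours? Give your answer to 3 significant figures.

e^(−λ·700) = 0.69 ⇒ λ = −ln(0.69)/700 = 0.000530091.
75th percentile: 1 − e^(−λt) = 0.75, t = −ln(0.25)/λ = 2615.2 hours.

2620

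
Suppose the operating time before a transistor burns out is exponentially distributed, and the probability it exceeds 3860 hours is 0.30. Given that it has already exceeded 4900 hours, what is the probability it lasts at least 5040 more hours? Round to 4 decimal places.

From e^(−λ·3860) = 0.30, λ = −ln(0.30)/3860 = 0.00031191.
Memoryless: P(X > 4900+5040 | X > 4900) = P(X > 5040) = e^(−0.00031191·5040) ≈ 0.2076.

0.2076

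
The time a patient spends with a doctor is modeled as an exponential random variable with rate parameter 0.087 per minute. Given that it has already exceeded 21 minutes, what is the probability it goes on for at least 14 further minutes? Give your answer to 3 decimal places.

The exponential is memoryless, so the remaining time is again Exp(λ): the condition X > 21 is irrelevant.
P(X > 14) = e^(−1.218) ≈ 0.296.

0.296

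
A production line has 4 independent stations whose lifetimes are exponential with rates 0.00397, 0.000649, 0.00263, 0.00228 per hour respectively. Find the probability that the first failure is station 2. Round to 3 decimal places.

0.068

The time to first failure is exponential with rate Σλ = 0.00397 + 0.000649 + 0.00263 + 0.00228 = 0.009529.
P(station 2 first) = λ_2/Σλ = 0.000649/0.009529 ≈ 0.068.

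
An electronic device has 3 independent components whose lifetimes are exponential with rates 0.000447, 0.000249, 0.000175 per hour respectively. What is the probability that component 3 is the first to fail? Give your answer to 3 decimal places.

0.201

The time to first failure is exponential with rate Σλ = 0.000447 + 0.000249 + 0.000175 = 0.000871.
P(component 3 first) = λ_3/Σλ = 0.000175/0.000871 ≈ 0.201.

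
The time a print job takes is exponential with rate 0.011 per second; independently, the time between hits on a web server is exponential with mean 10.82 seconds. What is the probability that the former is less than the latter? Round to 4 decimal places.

λ_1 = 0.011, λ_2 = 1/10.82 = 0.0924214.
For independent exponentials, P(the former < the latter) = λ_1/(λ_1+λ_2) = 0.011/0.103421 ≈ 0.1064.

0.1064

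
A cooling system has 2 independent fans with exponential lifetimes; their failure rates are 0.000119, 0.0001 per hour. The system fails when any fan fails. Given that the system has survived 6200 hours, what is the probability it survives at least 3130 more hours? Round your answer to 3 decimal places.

0.504

Time to first failure ~ Exp(Σλ) with Σλ = 0.000219.
By memorylessness, P(T > 6200+3130 | T > 6200) = P(T > 3130) = e^(−0.000219·3130) ≈ 0.504.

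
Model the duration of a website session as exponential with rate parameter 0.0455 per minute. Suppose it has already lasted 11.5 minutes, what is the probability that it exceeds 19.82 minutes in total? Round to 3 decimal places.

0.685

By the memoryless property, P(X > 11.5+8.32 | X > 11.5) = P(X > 8.32).
P(X > 8.32) = e^(−0.37856) ≈ 0.685.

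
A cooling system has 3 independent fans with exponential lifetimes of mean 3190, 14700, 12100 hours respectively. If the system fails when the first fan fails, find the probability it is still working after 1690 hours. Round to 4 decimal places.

0.4564

The first failure time is exponential with rate Σλ_i = 1/3190 + 1/14700 + 1/12100 = 0.000464151 per hour.
P(min > 1690) = e^(−0.000464151·1690) = e^(−0.78442) ≈ 0.4564.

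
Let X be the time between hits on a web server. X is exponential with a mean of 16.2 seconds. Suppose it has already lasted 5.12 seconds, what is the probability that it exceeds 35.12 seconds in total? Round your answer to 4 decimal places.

0.1569

The rate is λ = 1/16.2 = 0.0617284 per second.
The exponential is memoryless, so the remaining time is again Exp(λ): the condition X > 5.12 is irrelevant.
P(X > 30) = e^(−1.8519) ≈ 0.1569.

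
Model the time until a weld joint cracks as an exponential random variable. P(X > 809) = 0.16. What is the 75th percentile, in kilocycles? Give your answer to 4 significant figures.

612.0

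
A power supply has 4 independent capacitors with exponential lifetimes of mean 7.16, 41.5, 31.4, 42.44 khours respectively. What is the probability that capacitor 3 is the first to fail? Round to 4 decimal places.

Rates: λ_i = 1/mean_i → 0.139665, 0.0240964, 0.0318471, 0.0235627; Σλ = 0.219171.
P(capacitor 3 first) = λ_3/Σλ = 0.0318471/0.219171 ≈ 0.1453.

0.1453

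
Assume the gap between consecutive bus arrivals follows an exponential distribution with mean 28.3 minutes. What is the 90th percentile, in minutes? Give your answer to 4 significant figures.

The rate is λ = 1/28.3 = 0.0353357 per minute.
Set 1 − e^(−λt) = 0.9, so t = −ln(0.1)/λ = 2.3026/0.0353357 ≈ 65.1632 minutes.

65.16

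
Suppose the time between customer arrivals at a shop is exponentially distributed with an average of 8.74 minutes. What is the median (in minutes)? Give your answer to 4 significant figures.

6.058

The rate is λ = 1/8.74 = 0.114416 per minute.
Set 1 − e^(−λt) = 0.5, so t = −ln(0.5)/λ = 0.69315/0.114416 ≈ 6.05811 minutes.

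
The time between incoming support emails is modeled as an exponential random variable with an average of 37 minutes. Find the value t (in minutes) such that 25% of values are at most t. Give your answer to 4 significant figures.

10.64

The rate is λ = 1/37 = 0.027027 per minute.
Set 1 − e^(−λt) = 0.25, so t = −ln(0.75)/λ = 0.28768/0.027027 ≈ 10.6442 minutes.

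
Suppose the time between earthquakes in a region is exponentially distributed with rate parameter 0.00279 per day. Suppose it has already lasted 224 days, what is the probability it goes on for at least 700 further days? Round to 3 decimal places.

The exponential is memoryless, so the remaining time is again Exp(λ): the condition X > 224 is irrelevant.
P(X > 700) = e^(−1.953) ≈ 0.142.

0.142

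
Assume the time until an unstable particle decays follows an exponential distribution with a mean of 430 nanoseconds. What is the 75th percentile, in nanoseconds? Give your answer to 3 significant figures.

The rate is λ = 1/430 = 0.00232558 per nanosecond.
Set 1 − e^(−λt) = 0.75, so t = −ln(0.25)/λ = 1.3863/0.00232558 ≈ 596.107 nanoseconds.

596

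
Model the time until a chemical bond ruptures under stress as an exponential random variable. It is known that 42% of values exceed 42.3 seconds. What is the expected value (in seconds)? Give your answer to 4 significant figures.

e^(−λ·42.3) = 0.42 ⇒ λ = −ln(0.42)/42.3 = 0.0205083.
Mean = 1/λ = 48.7608 seconds.

48.76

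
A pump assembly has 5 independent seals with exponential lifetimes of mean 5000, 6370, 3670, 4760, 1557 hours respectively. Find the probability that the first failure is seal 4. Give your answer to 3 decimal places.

0.142

Rates: λ_i = 1/mean_i → 0.0002, 0.000156986, 0.00027248, 0.000210084, 0.000642261; Σλ = 0.00148181.
P(seal 4 first) = λ_4/Σλ = 0.000210084/0.00148181 ≈ 0.142.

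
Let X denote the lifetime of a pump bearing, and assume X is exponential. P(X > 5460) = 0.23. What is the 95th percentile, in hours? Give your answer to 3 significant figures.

11100

e^(−λ·5460) = 0.23 ⇒ λ = −ln(0.23)/5460 = 0.000269171.
95th percentile: 1 − e^(−λt) = 0.95, t = −ln(0.05)/λ = 11129.5 hours.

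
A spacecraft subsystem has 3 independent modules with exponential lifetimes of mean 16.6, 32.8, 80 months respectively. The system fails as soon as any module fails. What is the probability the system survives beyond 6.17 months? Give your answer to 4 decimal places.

The first failure time is exponential with rate Σλ_i = 1/16.6 + 1/32.8 + 1/80 = 0.103229 per month.
P(min > 6.17) = e^(−0.103229·6.17) = e^(−0.63692) ≈ 0.5289.

0.5289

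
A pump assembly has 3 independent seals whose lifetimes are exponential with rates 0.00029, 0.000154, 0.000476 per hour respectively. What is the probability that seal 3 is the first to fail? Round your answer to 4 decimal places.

The time to first failure is exponential with rate Σλ = 0.00029 + 0.000154 + 0.000476 = 0.00092.
P(seal 3 first) = λ_3/Σλ = 0.000476/0.00092 ≈ 0.5174.

0.5174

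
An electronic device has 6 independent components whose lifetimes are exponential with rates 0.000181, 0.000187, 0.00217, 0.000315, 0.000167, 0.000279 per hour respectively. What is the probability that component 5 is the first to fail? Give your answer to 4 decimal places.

0.0506

The time to first failure is exponential with rate Σλ = 0.000181 + 0.000187 + 0.00217 + 0.000315 + 0.000167 + 0.000279 = 0.003299.
P(component 5 first) = λ_5/Σλ = 0.000167/0.003299 ≈ 0.0506.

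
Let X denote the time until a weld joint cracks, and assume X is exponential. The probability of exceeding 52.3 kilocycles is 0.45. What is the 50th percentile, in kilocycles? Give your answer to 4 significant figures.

45.40

e^(−λ·52.3) = 0.45 ⇒ λ = −ln(0.45)/52.3 = 0.0152678.
50th percentile: 1 − e^(−λt) = 0.5, t = −ln(0.5)/λ = 45.3992 kilocycles.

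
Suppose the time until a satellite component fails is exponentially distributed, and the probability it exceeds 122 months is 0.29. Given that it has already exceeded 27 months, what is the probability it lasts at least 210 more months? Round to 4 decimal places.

From e^(−λ·122) = 0.29, λ = −ln(0.29)/122 = 0.0101465.
Memoryless: P(X > 27+210 | X > 27) = P(X > 210) = e^(−0.0101465·210) ≈ 0.1187.

0.1187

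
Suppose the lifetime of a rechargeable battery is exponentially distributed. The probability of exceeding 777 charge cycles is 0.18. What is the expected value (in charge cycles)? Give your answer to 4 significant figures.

e^(−λ·777) = 0.18 ⇒ λ = −ln(0.18)/777 = 0.00220695.
Mean = 1/λ = 453.114 charge cycles.

453.1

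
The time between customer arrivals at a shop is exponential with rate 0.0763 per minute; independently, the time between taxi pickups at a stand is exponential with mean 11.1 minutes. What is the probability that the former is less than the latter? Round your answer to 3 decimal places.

0.459

λ_1 = 0.0763, λ_2 = 1/11.1 = 0.0900901.
For independent exponentials, P(the former < the latter) = λ_1/(λ_1+λ_2) = 0.0763/0.16639 ≈ 0.459.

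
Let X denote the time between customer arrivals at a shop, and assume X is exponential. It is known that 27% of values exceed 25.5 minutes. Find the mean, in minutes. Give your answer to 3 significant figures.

19.5

e^(−λ·25.5) = 0.27 ⇒ λ = −ln(0.27)/25.5 = 0.0513464.
Mean = 1/λ = 19.4756 minutes.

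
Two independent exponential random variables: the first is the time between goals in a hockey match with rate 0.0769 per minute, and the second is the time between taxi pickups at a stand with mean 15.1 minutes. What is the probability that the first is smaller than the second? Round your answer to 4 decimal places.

0.5373

λ_1 = 0.0769, λ_2 = 1/15.1 = 0.0662252.
For independent exponentials, P(the first < the second) = λ_1/(λ_1+λ_2) = 0.0769/0.143125 ≈ 0.5373.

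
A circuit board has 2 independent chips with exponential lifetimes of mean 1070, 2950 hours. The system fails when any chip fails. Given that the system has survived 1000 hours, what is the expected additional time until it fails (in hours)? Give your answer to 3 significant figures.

785

First-failure rate Σλ = 1/1070 + 1/2950 = 0.00127356.
By memorylessness the expected residual is 1/Σλ = 785.199 hours, regardless of the 1000 already elapsed.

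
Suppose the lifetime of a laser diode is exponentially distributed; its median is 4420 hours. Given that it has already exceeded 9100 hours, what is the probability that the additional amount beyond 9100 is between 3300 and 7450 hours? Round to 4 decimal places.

For an exponential, median = ln(2)/λ, so λ = ln 2 / 4420 = 0.000156821 per hour.
Memoryless: the residual past 9100 is again Exp(λ).
P(3300 < residual < 7450) = e^(−λ·3300) − e^(−λ·7450) = 0.59600 − 0.31089 ≈ 0.2851.

0.2851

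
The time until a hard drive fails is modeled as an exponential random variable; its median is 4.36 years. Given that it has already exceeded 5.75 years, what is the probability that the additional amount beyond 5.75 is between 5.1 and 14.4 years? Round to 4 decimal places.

For an exponential, median = ln(2)/λ, so λ = ln 2 / 4.36 = 0.158979 per year.
Memoryless: the residual past 5.75 is again Exp(λ).
P(5.1 < residual < 14.4) = e^(−λ·5.1) − e^(−λ·14.4) = 0.44451 − 0.10134 ≈ 0.3432.

0.3432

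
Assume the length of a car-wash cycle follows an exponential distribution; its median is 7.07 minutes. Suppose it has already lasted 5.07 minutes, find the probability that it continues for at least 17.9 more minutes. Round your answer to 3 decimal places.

0.173

For an exponential, median = ln(2)/λ, so λ = ln 2 / 7.07 = 0.0980406 per minute.
P(X > s+t | X > s) = e^(−λ(s+t))/e^(−λs) = e^(−λt), independent of s = 5.07.
P(X > 17.9) = e^(−1.7549) ≈ 0.173.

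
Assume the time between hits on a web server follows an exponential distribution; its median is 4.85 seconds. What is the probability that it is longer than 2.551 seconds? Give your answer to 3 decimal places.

0.694

For an exponential, median = ln(2)/λ, so λ = ln 2 / 4.85 = 0.142917 per second.
P(X > 2.551) = e^(−λ·2.551) = e^(−0.36458) ≈ 0.694.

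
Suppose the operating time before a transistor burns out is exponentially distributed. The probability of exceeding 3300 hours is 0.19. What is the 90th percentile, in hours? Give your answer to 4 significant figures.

e^(−λ·3300) = 0.19 ⇒ λ = −ln(0.19)/3300 = 0.000503252.
90th percentile: 1 − e^(−λt) = 0.9, t = −ln(0.1)/λ = 4575.41 hours.

4575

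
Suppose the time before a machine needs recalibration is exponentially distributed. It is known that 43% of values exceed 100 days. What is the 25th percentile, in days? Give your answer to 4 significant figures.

34.09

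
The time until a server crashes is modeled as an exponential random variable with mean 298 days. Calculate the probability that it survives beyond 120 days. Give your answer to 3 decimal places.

0.669

The rate is λ = 1/298 = 0.0033557 per day.
P(X > 120) = e^(−λ·120) = e^(−0.40268) ≈ 0.669.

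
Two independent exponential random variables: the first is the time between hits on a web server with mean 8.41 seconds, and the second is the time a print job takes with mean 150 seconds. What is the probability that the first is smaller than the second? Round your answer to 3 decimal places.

λ_1 = 1/8.41 = 0.118906, λ_2 = 1/150 = 0.00666667.
For independent exponentials, P(the first < the second) = λ_1/(λ_1+λ_2) = 0.118906/0.125573 ≈ 0.947.

0.947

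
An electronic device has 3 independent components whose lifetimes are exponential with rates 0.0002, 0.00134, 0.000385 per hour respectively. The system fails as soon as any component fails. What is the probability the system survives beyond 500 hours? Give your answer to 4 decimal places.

The time to first failure is exponential with rate Σλ = 0.0002 + 0.00134 + 0.000385 = 0.001925.
P(min > 500) = e^(−0.001925·500) = e^(−0.9625) ≈ 0.3819.

0.3819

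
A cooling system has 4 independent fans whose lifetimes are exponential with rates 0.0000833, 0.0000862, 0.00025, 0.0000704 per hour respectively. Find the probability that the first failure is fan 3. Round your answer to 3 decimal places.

0.510

The time to first failure is exponential with rate Σλ = 0.0000833 + 0.0000862 + 0.00025 + 0.0000704 = 0.0004899.
P(fan 3 first) = λ_3/Σλ = 0.00025/0.0004899 ≈ 0.510.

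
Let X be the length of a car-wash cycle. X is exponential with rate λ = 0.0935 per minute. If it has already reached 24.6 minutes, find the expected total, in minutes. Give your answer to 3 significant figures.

35.3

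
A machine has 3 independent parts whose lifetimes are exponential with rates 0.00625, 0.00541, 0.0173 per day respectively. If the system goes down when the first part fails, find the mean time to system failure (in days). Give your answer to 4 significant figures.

34.53

The time to first failure is exponential with rate Σλ = 0.00625 + 0.00541 + 0.0173 = 0.02896.
E[min] = 1/Σλ = 1/0.02896 = 34.5304 days.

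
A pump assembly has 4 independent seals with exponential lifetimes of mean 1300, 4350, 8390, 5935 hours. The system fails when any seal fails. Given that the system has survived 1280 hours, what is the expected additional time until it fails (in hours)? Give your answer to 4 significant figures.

First-failure rate Σλ = 1/1300 + 1/4350 + 1/8390 + 1/5935 = 0.0012868.
By memorylessness the expected residual is 1/Σλ = 777.123 hours, regardless of the 1280 already elapsed.

777.1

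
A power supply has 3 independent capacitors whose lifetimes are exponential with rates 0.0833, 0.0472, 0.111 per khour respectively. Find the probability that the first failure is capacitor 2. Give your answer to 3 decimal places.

0.195

The time to first failure is exponential with rate Σλ = 0.0833 + 0.0472 + 0.111 = 0.2415.
P(capacitor 2 first) = λ_2/Σλ = 0.0472/0.2415 ≈ 0.195.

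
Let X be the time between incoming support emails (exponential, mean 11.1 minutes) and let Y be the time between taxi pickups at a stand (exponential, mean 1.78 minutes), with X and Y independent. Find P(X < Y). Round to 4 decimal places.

λ_1 = 1/11.1 = 0.0900901, λ_2 = 1/1.78 = 0.561798.
For independent exponentials, P(X < Y) = λ_1/(λ_1+λ_2) = 0.0900901/0.651888 ≈ 0.1382.

0.1382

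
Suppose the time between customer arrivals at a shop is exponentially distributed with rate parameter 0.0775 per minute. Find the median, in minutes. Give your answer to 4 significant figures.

Set 1 − e^(−λt) = 0.5, so t = −ln(0.5)/λ = 0.69315/0.0775 ≈ 8.94383 minutes.

8.944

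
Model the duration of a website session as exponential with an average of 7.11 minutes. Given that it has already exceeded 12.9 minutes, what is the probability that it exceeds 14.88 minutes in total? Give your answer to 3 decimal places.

0.757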